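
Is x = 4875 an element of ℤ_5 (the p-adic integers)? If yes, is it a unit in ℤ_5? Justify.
x ∈ ℤ_5 but not a unit; v_5(x) = 3 > 0

ℤ_5 = {x ∈ ℚ_5 : v_5(x) ≥ 0} and ℤ_5^× = {x ∈ ℤ_5 : v_5(x) = 0}. Here v_5(4875) = v_5(num) − v_5(den) = 3; compare against these criteria.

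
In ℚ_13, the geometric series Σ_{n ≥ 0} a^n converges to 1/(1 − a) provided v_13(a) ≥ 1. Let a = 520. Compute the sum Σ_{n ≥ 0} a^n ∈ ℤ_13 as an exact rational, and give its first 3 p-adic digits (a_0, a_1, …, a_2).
Σ a^n = 1/(1 − a) = -1/519;  first 3 digits = (1, 1, 4)

v_13(a) = 1 ≥ 1, so the series converges in ℤ_13 to 1/(1 − a) = 1/(1 − 520) = -1/519. Expand this rational in ℤ_13: compute digits iteratively via d_i = x_i mod 13, x_{i+1} = (x_i − d_i)/13. The first 3 digits are (1, 1, 4).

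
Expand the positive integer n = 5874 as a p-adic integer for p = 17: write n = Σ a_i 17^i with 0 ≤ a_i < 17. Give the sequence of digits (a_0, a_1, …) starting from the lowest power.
(a_0, a_1, …) = (9, 5, 3, 1)

Repeated division by 17 gives the digits low-to-high: 5874 = 9 + 5·17^1 + 3·17^2 + 1·17^3. Digit sequence: (9, 5, 3, 1).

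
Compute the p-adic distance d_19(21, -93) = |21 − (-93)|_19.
d_19(21, -93) = 1/19

Step 1 — x − y = 21 − (-93) = 114. Step 2 — v_19(114) = 1 (factor: 114 = (19^1 · 6); the sign does not affect v_p). Step 3 — |x − y|_19 = 19^{-1} = 1/19.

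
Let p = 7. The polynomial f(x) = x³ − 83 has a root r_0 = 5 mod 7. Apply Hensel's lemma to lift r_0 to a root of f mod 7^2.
r_1 = 26 (mod 49)

Hensel: r_{i+1} = r_i − f(r_i)/f′(r_i) mod 7^{i+2}, where f′(x) = 3x². Iterate:
  r_0 = 5 (mod 7)
  r_1 = 26 (mod 49)
Final: r = 26 with f(r) ≡ 0 mod 7^2.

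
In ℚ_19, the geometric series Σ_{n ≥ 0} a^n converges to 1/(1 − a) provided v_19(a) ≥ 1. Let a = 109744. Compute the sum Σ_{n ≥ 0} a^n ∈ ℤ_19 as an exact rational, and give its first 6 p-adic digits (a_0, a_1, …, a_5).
Σ a^n = 1/(1 − a) = -1/109743;  first 6 digits = (1, 0, 0, 16, 0, 0)

v_19(a) = 3 ≥ 1, so the series converges in ℤ_19 to 1/(1 − a) = 1/(1 − 109744) = -1/109743. Expand this rational in ℤ_19: compute digits iteratively via d_i = x_i mod 19, x_{i+1} = (x_i − d_i)/19. The first 6 digits are (1, 0, 0, 16, 0, 0).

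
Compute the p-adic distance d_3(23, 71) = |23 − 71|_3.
d_3(23, 71) = 1/3

Step 1 — x − y = 23 − 71 = -48. Step 2 — v_3(-48) = 1 (factor: -48 = −(3^1 · 16); the sign does not affect v_p). Step 3 — |x − y|_3 = 3^{-1} = 1/3.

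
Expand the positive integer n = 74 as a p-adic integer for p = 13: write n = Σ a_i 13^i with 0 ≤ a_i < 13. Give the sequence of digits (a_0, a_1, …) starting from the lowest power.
(a_0, a_1, …) = (9, 5)

Repeated division by 13 gives the digits low-to-high: 74 = 9 + 5·13^1. Digit sequence: (9, 5).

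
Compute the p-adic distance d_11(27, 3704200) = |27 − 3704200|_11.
d_11(27, 3704200) = 1/161051

Step 1 — x − y = 27 − 3704200 = -3704173. Step 2 — v_11(-3704173) = 5 (factor: -3704173 = −(11^5 · 23); the sign does not affect v_p). Step 3 — |x − y|_11 = 11^{-5} = 1/161051.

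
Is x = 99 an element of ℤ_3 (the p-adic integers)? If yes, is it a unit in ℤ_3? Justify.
x ∈ ℤ_3 but not a unit; v_3(x) = 2 > 0

ℤ_3 = {x ∈ ℚ_3 : v_3(x) ≥ 0} and ℤ_3^× = {x ∈ ℤ_3 : v_3(x) = 0}. Here v_3(99) = v_3(num) − v_3(den) = 2; compare against these criteria.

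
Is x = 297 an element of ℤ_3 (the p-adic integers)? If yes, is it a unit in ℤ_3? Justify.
x ∈ ℤ_3 but not a unit; v_3(x) = 3 > 0

ℤ_3 = {x ∈ ℚ_3 : v_3(x) ≥ 0} and ℤ_3^× = {x ∈ ℤ_3 : v_3(x) = 0}. Here v_3(297) = v_3(num) − v_3(den) = 3; compare against these criteria.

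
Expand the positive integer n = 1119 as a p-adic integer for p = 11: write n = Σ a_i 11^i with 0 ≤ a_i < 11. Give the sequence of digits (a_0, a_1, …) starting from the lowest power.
(a_0, a_1, …) = (8, 2, 9)

Repeated division by 11 gives the digits low-to-high: 1119 = 8 + 2·11^1 + 9·11^2. Digit sequence: (8, 2, 9).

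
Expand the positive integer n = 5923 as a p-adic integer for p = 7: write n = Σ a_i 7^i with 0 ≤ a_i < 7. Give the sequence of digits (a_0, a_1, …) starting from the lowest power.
(a_0, a_1, …) = (1, 6, 1, 3, 2)

Repeated division by 7 gives the digits low-to-high: 5923 = 1 + 6·7^1 + 1·7^2 + 3·7^3 + 2·7^4. Digit sequence: (1, 6, 1, 3, 2).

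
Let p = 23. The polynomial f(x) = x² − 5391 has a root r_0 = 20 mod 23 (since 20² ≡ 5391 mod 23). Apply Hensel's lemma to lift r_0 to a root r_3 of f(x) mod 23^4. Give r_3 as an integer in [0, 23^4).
r_3 = 54116 (mod 279841)

Hensel's recurrence: r_{i+1} = r_i − f(r_i)·(f′(r_i))^{-1} mod 23^{i+2}, with f′(x) = 2x. Iterate:
  r_0 = 20 (mod 23)
  r_1 = 158 (mod 529)
  r_2 = 5448 (mod 12167)
  r_3 = 54116 (mod 279841)
Final: r_3 = 54116, and one checks f(r_3) ≡ 0 mod 23^4.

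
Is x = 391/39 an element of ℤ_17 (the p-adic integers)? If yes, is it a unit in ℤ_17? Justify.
x ∈ ℤ_17 but not a unit; v_17(x) = 1 > 0

ℤ_17 = {x ∈ ℚ_17 : v_17(x) ≥ 0} and ℤ_17^× = {x ∈ ℤ_17 : v_17(x) = 0}. Here v_17(391/39) = v_17(num) − v_17(den) = 1; compare against these criteria.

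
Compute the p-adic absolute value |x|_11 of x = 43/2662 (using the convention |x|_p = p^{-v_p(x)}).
|43/2662|_11 = 1331

Step 1 — compute v_11(x) by factoring powers of 11 out of the numerator and denominator: v_11(43/2662) = -3. Step 2 — apply |x|_p = p^{-v_p(x)} = 11^{3} = 1331.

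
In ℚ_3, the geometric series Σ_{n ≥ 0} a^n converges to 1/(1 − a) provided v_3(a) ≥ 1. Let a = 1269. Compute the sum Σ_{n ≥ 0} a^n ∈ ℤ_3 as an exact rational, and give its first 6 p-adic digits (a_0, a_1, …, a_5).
Σ a^n = 1/(1 − a) = -1/1268;  first 6 digits = (1, 0, 0, 2, 0, 2)

v_3(a) = 3 ≥ 1, so the series converges in ℤ_3 to 1/(1 − a) = 1/(1 − 1269) = -1/1268. Expand this rational in ℤ_3: compute digits iteratively via d_i = x_i mod 3, x_{i+1} = (x_i − d_i)/3. The first 6 digits are (1, 0, 0, 2, 0, 2).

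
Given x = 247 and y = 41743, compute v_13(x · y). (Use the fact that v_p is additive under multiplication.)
v_13(10310521) = 4

v_p(x) = 1 (factor: 247 = 13^1 · 19); v_p(y) = 3 (factor: 41743 = 13^3 · 19). Additivity: v_p(xy) = v_p(x) + v_p(y) = 1 + 3 = 4. (Direct check: xy = 10310521 = 13^4 · (361).)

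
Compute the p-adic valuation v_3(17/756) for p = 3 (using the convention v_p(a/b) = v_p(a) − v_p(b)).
v_3(17/756) = -3

Factor powers of 3 from the numerator and denominator of the reduced fraction: 17 = 3^0 · 17 and 756 = 3^3 · 28. Apply v_p(a/b) = v_p(a) − v_p(b): v_3(17/756) = 0 − 3 = -3.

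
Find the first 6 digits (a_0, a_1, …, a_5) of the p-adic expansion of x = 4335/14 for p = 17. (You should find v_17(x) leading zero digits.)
(a_0, …, a_5) = (0, 0, 12, 3, 1, 6)

v_17(4335/14) = 2, so a_0 = ... = a_1 = 0. Factor out: x = 17^2 · u with u = 15/14 a unit in ℤ_17. Expand u iteratively via a_{v+i} = u_i mod 17, u_{i+1} = (u_i − a_{v+i})/17:
  u_0 = 15/14;  a_2 = 12;  u_1 = (u_0 − 12)/17 = -9/14
  u_1 = -9/14;  a_3 = 3;  u_2 = (u_1 − 3)/17 = -3/14
  u_2 = -3/14;  a_4 = 1;  u_3 = (u_2 − 1)/17 = -1/14
  u_3 = -1/14;  a_5 = 6;  u_4 = (u_3 − 6)/17 = -5/14
Digits: (0, 0, 12, 3, 1, 6).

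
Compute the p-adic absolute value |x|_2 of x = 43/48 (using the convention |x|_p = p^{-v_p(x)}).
|43/48|_2 = 16

Step 1 — compute v_2(x) by factoring powers of 2 out of the numerator and denominator: v_2(43/48) = -4. Step 2 — apply |x|_p = p^{-v_p(x)} = 2^{4} = 16.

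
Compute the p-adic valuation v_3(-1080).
v_3(-1080) = 3

v_3(n) is the largest exponent k such that 3^k divides n. Factor out: -1080 = -3^3 · 40. (Sign doesn't affect v_p.) So v_3(-1080) = 3.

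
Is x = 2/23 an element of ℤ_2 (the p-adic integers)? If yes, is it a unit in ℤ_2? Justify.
x ∈ ℤ_2 but not a unit; v_2(x) = 1 > 0

ℤ_2 = {x ∈ ℚ_2 : v_2(x) ≥ 0} and ℤ_2^× = {x ∈ ℤ_2 : v_2(x) = 0}. Here v_2(2/23) = v_2(num) − v_2(den) = 1; compare against these criteria.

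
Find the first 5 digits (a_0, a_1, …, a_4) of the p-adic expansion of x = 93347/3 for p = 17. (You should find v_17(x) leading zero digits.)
(a_0, …, a_4) = (0, 0, 0, 12, 11)

v_17(93347/3) = 3, so a_0 = ... = a_2 = 0. Factor out: x = 17^3 · u with u = 19/3 a unit in ℤ_17. Expand u iteratively via a_{v+i} = u_i mod 17, u_{i+1} = (u_i − a_{v+i})/17:
  u_0 = 19/3;  a_3 = 12;  u_1 = (u_0 − 12)/17 = -1/3
  u_1 = -1/3;  a_4 = 11;  u_2 = (u_1 − 11)/17 = -2/3
Digits: (0, 0, 0, 12, 11).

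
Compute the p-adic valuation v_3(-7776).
v_3(-7776) = 5

v_3(n) is the largest exponent k such that 3^k divides n. Factor out: -7776 = -3^5 · 32. (Sign doesn't affect v_p.) So v_3(-7776) = 5.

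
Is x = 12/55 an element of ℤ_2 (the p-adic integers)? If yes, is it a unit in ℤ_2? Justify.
x ∈ ℤ_2 but not a unit; v_2(x) = 2 > 0

ℤ_2 = {x ∈ ℚ_2 : v_2(x) ≥ 0} and ℤ_2^× = {x ∈ ℤ_2 : v_2(x) = 0}. Here v_2(12/55) = v_2(num) − v_2(den) = 2; compare against these criteria.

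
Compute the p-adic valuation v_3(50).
v_3(50) = 0

v_3(n) is the largest exponent k such that 3^k divides n. Factor out: 50 = 3^0 · 50. (Sign doesn't affect v_p.) So v_3(50) = 0.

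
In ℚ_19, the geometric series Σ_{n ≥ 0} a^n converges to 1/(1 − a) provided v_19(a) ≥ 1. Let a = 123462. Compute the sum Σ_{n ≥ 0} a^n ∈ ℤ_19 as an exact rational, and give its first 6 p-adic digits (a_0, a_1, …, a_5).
Σ a^n = 1/(1 − a) = -1/123461;  first 6 digits = (1, 0, 0, 18, 0, 0)

v_19(a) = 3 ≥ 1, so the series converges in ℤ_19 to 1/(1 − a) = 1/(1 − 123462) = -1/123461. Expand this rational in ℤ_19: compute digits iteratively via d_i = x_i mod 19, x_{i+1} = (x_i − d_i)/19. The first 6 digits are (1, 0, 0, 18, 0, 0).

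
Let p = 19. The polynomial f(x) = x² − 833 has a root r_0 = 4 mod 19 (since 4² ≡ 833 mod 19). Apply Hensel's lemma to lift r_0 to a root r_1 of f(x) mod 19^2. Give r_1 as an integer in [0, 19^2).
r_1 = 61 (mod 361)

Hensel's recurrence: r_{i+1} = r_i − f(r_i)·(f′(r_i))^{-1} mod 19^{i+2}, with f′(x) = 2x. Iterate:
  r_0 = 4 (mod 19)
  r_1 = 61 (mod 361)
Final: r_1 = 61, and one checks f(r_1) ≡ 0 mod 19^2.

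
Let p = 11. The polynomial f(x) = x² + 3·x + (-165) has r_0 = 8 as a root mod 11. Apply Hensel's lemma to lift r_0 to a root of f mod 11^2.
r_1 = 63 (mod 121)

Hensel: r_{i+1} = r_i − f(r_i)·(f′(r_i))^{-1} mod 11^{i+2}, f′(x) = 2x + 3. Iterate:
  r_0 = 8 (mod 11)
  r_1 = 63 (mod 121)
Final: r = 63 satisfies f(r) ≡ 0 mod 11^2.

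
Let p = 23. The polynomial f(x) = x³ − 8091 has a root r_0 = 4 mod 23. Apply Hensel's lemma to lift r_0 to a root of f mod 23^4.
r_3 = 251854 (mod 279841)

Hensel: r_{i+1} = r_i − f(r_i)/f′(r_i) mod 23^{i+2}, where f′(x) = 3x². Iterate:
  r_0 = 4 (mod 23)
  r_1 = 50 (mod 529)
  r_2 = 8514 (mod 12167)
  r_3 = 251854 (mod 279841)
Final: r = 251854 with f(r) ≡ 0 mod 23^4.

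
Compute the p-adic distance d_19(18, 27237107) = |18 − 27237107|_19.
d_19(18, 27237107) = 1/2476099

Step 1 — x − y = 18 − 27237107 = -27237089. Step 2 — v_19(-27237089) = 5 (factor: -27237089 = −(19^5 · 11); the sign does not affect v_p). Step 3 — |x − y|_19 = 19^{-5} = 1/2476099.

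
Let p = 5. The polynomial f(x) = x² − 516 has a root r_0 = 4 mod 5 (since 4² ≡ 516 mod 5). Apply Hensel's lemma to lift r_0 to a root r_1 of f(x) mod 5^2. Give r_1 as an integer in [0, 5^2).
r_1 = 4 (mod 25)

Hensel's recurrence: r_{i+1} = r_i − f(r_i)·(f′(r_i))^{-1} mod 5^{i+2}, with f′(x) = 2x. Iterate:
  r_0 = 4 (mod 5)
  r_1 = 4 (mod 25)
Final: r_1 = 4, and one checks f(r_1) ≡ 0 mod 5^2.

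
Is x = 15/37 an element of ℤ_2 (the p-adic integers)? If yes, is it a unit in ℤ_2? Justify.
x ∈ ℤ_2^× (unit); v_2(x) = 0

ℤ_2 = {x ∈ ℚ_2 : v_2(x) ≥ 0} and ℤ_2^× = {x ∈ ℤ_2 : v_2(x) = 0}. Here v_2(15/37) = v_2(num) − v_2(den) = 0; compare against these criteria.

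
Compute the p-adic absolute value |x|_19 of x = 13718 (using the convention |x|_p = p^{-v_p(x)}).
|13718|_19 = 1/6859

Step 1 — compute v_19(x) by factoring powers of 19 out of the numerator and denominator: v_19(13718) = 3. Step 2 — apply |x|_p = p^{-v_p(x)} = 19^{-3} = 1/6859.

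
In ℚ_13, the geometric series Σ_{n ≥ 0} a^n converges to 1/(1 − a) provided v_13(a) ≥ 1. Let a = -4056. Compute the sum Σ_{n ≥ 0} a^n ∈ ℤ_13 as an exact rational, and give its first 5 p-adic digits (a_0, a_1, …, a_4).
Σ a^n = 1/(1 − a) = 1/4057;  first 5 digits = (1, 0, 2, 11, 3)

v_13(a) = 2 ≥ 1, so the series converges in ℤ_13 to 1/(1 − a) = 1/(1 − (-4056)) = 1/4057. Expand this rational in ℤ_13: compute digits iteratively via d_i = x_i mod 13, x_{i+1} = (x_i − d_i)/13. The first 5 digits are (1, 0, 2, 11, 3).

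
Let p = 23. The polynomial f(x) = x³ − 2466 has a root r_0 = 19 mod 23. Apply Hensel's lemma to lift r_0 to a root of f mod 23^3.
r_2 = 10254 (mod 12167)

Hensel: r_{i+1} = r_i − f(r_i)/f′(r_i) mod 23^{i+2}, where f′(x) = 3x². Iterate:
  r_0 = 19 (mod 23)
  r_1 = 203 (mod 529)
  r_2 = 10254 (mod 12167)
Final: r = 10254 with f(r) ≡ 0 mod 23^3.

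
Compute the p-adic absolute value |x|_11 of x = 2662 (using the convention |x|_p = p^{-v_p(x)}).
|2662|_11 = 1/1331

Step 1 — compute v_11(x) by factoring powers of 11 out of the numerator and denominator: v_11(2662) = 3. Step 2 — apply |x|_p = p^{-v_p(x)} = 11^{-3} = 1/1331.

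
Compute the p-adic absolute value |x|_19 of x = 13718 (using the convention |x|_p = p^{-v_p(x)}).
|13718|_19 = 1/6859

Step 1 — compute v_19(x) by factoring powers of 19 out of the numerator and denominator: v_19(13718) = 3. Step 2 — apply |x|_p = p^{-v_p(x)} = 19^{-3} = 1/6859.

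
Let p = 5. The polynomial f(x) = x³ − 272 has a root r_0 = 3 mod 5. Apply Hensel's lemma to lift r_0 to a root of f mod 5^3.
r_2 = 113 (mod 125)

Hensel: r_{i+1} = r_i − f(r_i)/f′(r_i) mod 5^{i+2}, where f′(x) = 3x². Iterate:
  r_0 = 3 (mod 5)
  r_1 = 13 (mod 25)
  r_2 = 113 (mod 125)
Final: r = 113 with f(r) ≡ 0 mod 5^3.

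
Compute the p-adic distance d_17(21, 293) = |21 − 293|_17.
d_17(21, 293) = 1/17

Step 1 — x − y = 21 − 293 = -272. Step 2 — v_17(-272) = 1 (factor: -272 = −(17^1 · 16); the sign does not affect v_p). Step 3 — |x − y|_17 = 17^{-1} = 1/17.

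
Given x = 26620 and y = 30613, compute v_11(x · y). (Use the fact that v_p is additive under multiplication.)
v_11(814918060) = 6

v_p(x) = 3 (factor: 26620 = 11^3 · 20); v_p(y) = 3 (factor: 30613 = 11^3 · 23). Additivity: v_p(xy) = v_p(x) + v_p(y) = 3 + 3 = 6. (Direct check: xy = 814918060 = 11^6 · (460).)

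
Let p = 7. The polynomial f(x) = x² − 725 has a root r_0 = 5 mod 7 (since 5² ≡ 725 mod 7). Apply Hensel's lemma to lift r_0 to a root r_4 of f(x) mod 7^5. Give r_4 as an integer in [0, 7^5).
r_4 = 4044 (mod 16807)

Hensel's recurrence: r_{i+1} = r_i − f(r_i)·(f′(r_i))^{-1} mod 7^{i+2}, with f′(x) = 2x. Iterate:
  r_0 = 5 (mod 7)
  r_1 = 26 (mod 49)
  r_2 = 271 (mod 343)
  r_3 = 1643 (mod 2401)
  r_4 = 4044 (mod 16807)
Final: r_4 = 4044, and one checks f(r_4) ≡ 0 mod 7^5.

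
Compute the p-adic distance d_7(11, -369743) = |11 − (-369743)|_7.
d_7(11, -369743) = 1/16807

Step 1 — x − y = 11 − (-369743) = 369754. Step 2 — v_7(369754) = 5 (factor: 369754 = (7^5 · 22); the sign does not affect v_p). Step 3 — |x − y|_7 = 7^{-5} = 1/16807.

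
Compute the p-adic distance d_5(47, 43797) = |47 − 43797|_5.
d_5(47, 43797) = 1/3125

Step 1 — x − y = 47 − 43797 = -43750. Step 2 — v_5(-43750) = 5 (factor: -43750 = −(5^5 · 14); the sign does not affect v_p). Step 3 — |x − y|_5 = 5^{-5} = 1/3125.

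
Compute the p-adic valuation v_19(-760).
v_19(-760) = 1

v_19(n) is the largest exponent k such that 19^k divides n. Factor out: -760 = -19^1 · 40. (Sign doesn't affect v_p.) So v_19(-760) = 1.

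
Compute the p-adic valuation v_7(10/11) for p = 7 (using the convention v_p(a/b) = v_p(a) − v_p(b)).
v_7(10/11) = 0

Factor powers of 7 from the numerator and denominator of the reduced fraction: 10 = 7^0 · 10 and 11 = 7^0 · 11. Apply v_p(a/b) = v_p(a) − v_p(b): v_7(10/11) = 0 − 0 = 0.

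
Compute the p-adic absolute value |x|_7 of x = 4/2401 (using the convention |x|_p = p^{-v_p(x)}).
|4/2401|_7 = 2401

Step 1 — compute v_7(x) by factoring powers of 7 out of the numerator and denominator: v_7(4/2401) = -4. Step 2 — apply |x|_p = p^{-v_p(x)} = 7^{4} = 2401.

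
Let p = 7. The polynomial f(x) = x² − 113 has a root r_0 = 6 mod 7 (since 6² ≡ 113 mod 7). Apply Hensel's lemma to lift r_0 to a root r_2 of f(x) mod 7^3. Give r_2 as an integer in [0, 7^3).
r_2 = 139 (mod 343)

Hensel's recurrence: r_{i+1} = r_i − f(r_i)·(f′(r_i))^{-1} mod 7^{i+2}, with f′(x) = 2x. Iterate:
  r_0 = 6 (mod 7)
  r_1 = 41 (mod 49)
  r_2 = 139 (mod 343)
Final: r_2 = 139, and one checks f(r_2) ≡ 0 mod 7^3.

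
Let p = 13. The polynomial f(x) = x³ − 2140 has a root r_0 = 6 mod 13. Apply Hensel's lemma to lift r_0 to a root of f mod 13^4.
r_3 = 15697 (mod 28561)

Hensel: r_{i+1} = r_i − f(r_i)/f′(r_i) mod 13^{i+2}, where f′(x) = 3x². Iterate:
  r_0 = 6 (mod 13)
  r_1 = 149 (mod 169)
  r_2 = 318 (mod 2197)
  r_3 = 15697 (mod 28561)
Final: r = 15697 with f(r) ≡ 0 mod 13^4.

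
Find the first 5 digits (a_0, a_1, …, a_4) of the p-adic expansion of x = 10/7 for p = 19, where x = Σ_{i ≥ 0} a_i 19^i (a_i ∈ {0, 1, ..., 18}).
(a_0, …, a_4) = (15, 2, 8, 5, 16)

v_19(10/7) = 0 (numerator and denominator both coprime to 19), so x ∈ ℤ_19^×. Compute digits iteratively via a_i = x_i mod 19, x_{i+1} = (x_i − a_i)/19, with x_0 = x:
  x_0 = 10/7;  a_0 = 15;  x_1 = (x_0 − 15)/19 = -5/7
  x_1 = -5/7;  a_1 = 2;  x_2 = (x_1 − 2)/19 = -1/7
  x_2 = -1/7;  a_2 = 8;  x_3 = (x_2 − 8)/19 = -3/7
  x_3 = -3/7;  a_3 = 5;  x_4 = (x_3 − 5)/19 = -2/7
  x_4 = -2/7;  a_4 = 16;  x_5 = (x_4 − 16)/19 = -6/7
Digits: (15, 2, 8, 5, 16).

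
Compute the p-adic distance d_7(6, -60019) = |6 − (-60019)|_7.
d_7(6, -60019) = 1/2401

Step 1 — x − y = 6 − (-60019) = 60025. Step 2 — v_7(60025) = 4 (factor: 60025 = (7^4 · 25); the sign does not affect v_p). Step 3 — |x − y|_7 = 7^{-4} = 1/2401.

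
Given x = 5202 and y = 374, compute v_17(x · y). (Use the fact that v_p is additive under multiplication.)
v_17(1945548) = 3

v_p(x) = 2 (factor: 5202 = 17^2 · 18); v_p(y) = 1 (factor: 374 = 17^1 · 22). Additivity: v_p(xy) = v_p(x) + v_p(y) = 2 + 1 = 3. (Direct check: xy = 1945548 = 17^3 · (396).)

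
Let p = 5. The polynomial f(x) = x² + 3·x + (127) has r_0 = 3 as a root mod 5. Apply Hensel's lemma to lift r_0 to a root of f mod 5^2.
r_1 = 23 (mod 25)

Hensel: r_{i+1} = r_i − f(r_i)·(f′(r_i))^{-1} mod 5^{i+2}, f′(x) = 2x + 3. Iterate:
  r_0 = 3 (mod 5)
  r_1 = 23 (mod 25)
Final: r = 23 satisfies f(r) ≡ 0 mod 5^2.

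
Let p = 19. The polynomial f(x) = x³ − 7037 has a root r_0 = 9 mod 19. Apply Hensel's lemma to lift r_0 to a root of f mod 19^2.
r_1 = 237 (mod 361)

Hensel: r_{i+1} = r_i − f(r_i)/f′(r_i) mod 19^{i+2}, where f′(x) = 3x². Iterate:
  r_0 = 9 (mod 19)
  r_1 = 237 (mod 361)
Final: r = 237 with f(r) ≡ 0 mod 19^2.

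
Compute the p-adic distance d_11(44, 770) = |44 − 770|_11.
d_11(44, 770) = 1/121

Step 1 — x − y = 44 − 770 = -726. Step 2 — v_11(-726) = 2 (factor: -726 = −(11^2 · 6); the sign does not affect v_p). Step 3 — |x − y|_11 = 11^{-2} = 1/121.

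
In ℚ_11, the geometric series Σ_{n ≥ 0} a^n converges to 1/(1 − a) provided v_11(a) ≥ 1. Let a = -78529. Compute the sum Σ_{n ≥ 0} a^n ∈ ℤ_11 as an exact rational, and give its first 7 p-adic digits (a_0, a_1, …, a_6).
Σ a^n = 1/(1 − a) = 1/78530;  first 7 digits = (1, 0, 0, 7, 5, 10, 4)

v_11(a) = 3 ≥ 1, so the series converges in ℤ_11 to 1/(1 − a) = 1/(1 − (-78529)) = 1/78530. Expand this rational in ℤ_11: compute digits iteratively via d_i = x_i mod 11, x_{i+1} = (x_i − d_i)/11. The first 7 digits are (1, 0, 0, 7, 5, 10, 4).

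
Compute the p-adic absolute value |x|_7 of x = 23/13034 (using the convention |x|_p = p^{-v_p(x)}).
|23/13034|_7 = 343

Step 1 — compute v_7(x) by factoring powers of 7 out of the numerator and denominator: v_7(23/13034) = -3. Step 2 — apply |x|_p = p^{-v_p(x)} = 7^{3} = 343.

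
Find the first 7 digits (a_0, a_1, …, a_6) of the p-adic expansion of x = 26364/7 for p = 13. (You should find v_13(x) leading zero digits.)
(a_0, …, a_6) = (0, 0, 0, 11, 3, 9, 3)

v_13(26364/7) = 3, so a_0 = ... = a_2 = 0. Factor out: x = 13^3 · u with u = 12/7 a unit in ℤ_13. Expand u iteratively via a_{v+i} = u_i mod 13, u_{i+1} = (u_i − a_{v+i})/13:
  u_0 = 12/7;  a_3 = 11;  u_1 = (u_0 − 11)/13 = -5/7
  u_1 = -5/7;  a_4 = 3;  u_2 = (u_1 − 3)/13 = -2/7
  u_2 = -2/7;  a_5 = 9;  u_3 = (u_2 − 9)/13 = -5/7
  u_3 = -5/7;  a_6 = 3;  u_4 = (u_3 − 3)/13 = -2/7
Digits: (0, 0, 0, 11, 3, 9, 3).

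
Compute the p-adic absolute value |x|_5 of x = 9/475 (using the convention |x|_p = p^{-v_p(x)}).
|9/475|_5 = 25

Step 1 — compute v_5(x) by factoring powers of 5 out of the numerator and denominator: v_5(9/475) = -2. Step 2 — apply |x|_p = p^{-v_p(x)} = 5^{2} = 25.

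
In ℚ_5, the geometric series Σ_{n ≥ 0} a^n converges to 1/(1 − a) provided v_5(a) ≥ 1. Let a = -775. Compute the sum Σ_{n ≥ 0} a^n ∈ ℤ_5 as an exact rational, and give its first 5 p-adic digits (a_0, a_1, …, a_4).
Σ a^n = 1/(1 − a) = 1/776;  first 5 digits = (1, 0, 4, 3, 4)

v_5(a) = 2 ≥ 1, so the series converges in ℤ_5 to 1/(1 − a) = 1/(1 − (-775)) = 1/776. Expand this rational in ℤ_5: compute digits iteratively via d_i = x_i mod 5, x_{i+1} = (x_i − d_i)/5. The first 5 digits are (1, 0, 4, 3, 4).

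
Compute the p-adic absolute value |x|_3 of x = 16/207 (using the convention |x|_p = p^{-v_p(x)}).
|16/207|_3 = 9

Step 1 — compute v_3(x) by factoring powers of 3 out of the numerator and denominator: v_3(16/207) = -2. Step 2 — apply |x|_p = p^{-v_p(x)} = 3^{2} = 9.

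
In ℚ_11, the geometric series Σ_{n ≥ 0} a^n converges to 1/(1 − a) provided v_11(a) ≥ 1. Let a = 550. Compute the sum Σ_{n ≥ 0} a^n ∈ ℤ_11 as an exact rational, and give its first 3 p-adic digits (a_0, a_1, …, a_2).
Σ a^n = 1/(1 − a) = -1/549;  first 3 digits = (1, 6, 7)

v_11(a) = 1 ≥ 1, so the series converges in ℤ_11 to 1/(1 − a) = 1/(1 − 550) = -1/549. Expand this rational in ℤ_11: compute digits iteratively via d_i = x_i mod 11, x_{i+1} = (x_i − d_i)/11. The first 3 digits are (1, 6, 7).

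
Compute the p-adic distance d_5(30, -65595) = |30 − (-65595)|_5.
d_5(30, -65595) = 1/3125

Step 1 — x − y = 30 − (-65595) = 65625. Step 2 — v_5(65625) = 5 (factor: 65625 = (5^5 · 21); the sign does not affect v_p). Step 3 — |x − y|_5 = 5^{-5} = 1/3125.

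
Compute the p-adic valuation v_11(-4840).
v_11(-4840) = 2

v_11(n) is the largest exponent k such that 11^k divides n. Factor out: -4840 = -11^2 · 40. (Sign doesn't affect v_p.) So v_11(-4840) = 2.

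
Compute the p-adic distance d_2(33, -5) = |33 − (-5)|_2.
d_2(33, -5) = 1/2

Step 1 — x − y = 33 − (-5) = 38. Step 2 — v_2(38) = 1 (factor: 38 = (2^1 · 19); the sign does not affect v_p). Step 3 — |x − y|_2 = 2^{-1} = 1/2.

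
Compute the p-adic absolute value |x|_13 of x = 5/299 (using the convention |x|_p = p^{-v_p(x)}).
|5/299|_13 = 13

Step 1 — compute v_13(x) by factoring powers of 13 out of the numerator and denominator: v_13(5/299) = -1. Step 2 — apply |x|_p = p^{-v_p(x)} = 13^{1} = 13.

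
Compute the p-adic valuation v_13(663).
v_13(663) = 1

v_13(n) is the largest exponent k such that 13^k divides n. Factor out: 663 = 13^1 · 51. (Sign doesn't affect v_p.) So v_13(663) = 1.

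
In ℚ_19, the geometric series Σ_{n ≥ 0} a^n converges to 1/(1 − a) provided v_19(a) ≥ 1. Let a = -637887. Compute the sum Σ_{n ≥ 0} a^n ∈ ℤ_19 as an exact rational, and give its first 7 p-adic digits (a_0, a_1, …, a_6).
Σ a^n = 1/(1 − a) = 1/637888;  first 7 digits = (1, 0, 0, 2, 14, 18, 3)

v_19(a) = 3 ≥ 1, so the series converges in ℤ_19 to 1/(1 − a) = 1/(1 − (-637887)) = 1/637888. Expand this rational in ℤ_19: compute digits iteratively via d_i = x_i mod 19, x_{i+1} = (x_i − d_i)/19. The first 7 digits are (1, 0, 0, 2, 14, 18, 3).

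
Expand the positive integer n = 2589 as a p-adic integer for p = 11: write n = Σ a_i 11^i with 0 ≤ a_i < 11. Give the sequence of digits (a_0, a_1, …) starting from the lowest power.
(a_0, a_1, …) = (4, 4, 10, 1)

Repeated division by 11 gives the digits low-to-high: 2589 = 4 + 4·11^1 + 10·11^2 + 1·11^3. Digit sequence: (4, 4, 10, 1).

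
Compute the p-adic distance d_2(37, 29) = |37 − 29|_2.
d_2(37, 29) = 1/8

Step 1 — x − y = 37 − 29 = 8. Step 2 — v_2(8) = 3 (factor: 8 = (2^3 · 1); the sign does not affect v_p). Step 3 — |x − y|_2 = 2^{-3} = 1/8.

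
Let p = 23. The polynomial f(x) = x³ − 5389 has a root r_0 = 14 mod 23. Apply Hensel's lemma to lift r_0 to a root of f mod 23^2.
r_1 = 14 (mod 529)

Hensel: r_{i+1} = r_i − f(r_i)/f′(r_i) mod 23^{i+2}, where f′(x) = 3x². Iterate:
  r_0 = 14 (mod 23)
  r_1 = 14 (mod 529)
Final: r = 14 with f(r) ≡ 0 mod 23^2.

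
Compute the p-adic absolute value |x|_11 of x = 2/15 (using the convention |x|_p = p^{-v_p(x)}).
|2/15|_11 = 1

Step 1 — compute v_11(x) by factoring powers of 11 out of the numerator and denominator: v_11(2/15) = 0. Step 2 — apply |x|_p = p^{-v_p(x)} = 11^{0} = 1.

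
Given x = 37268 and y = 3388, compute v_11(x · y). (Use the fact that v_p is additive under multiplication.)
v_11(126263984) = 5

v_p(x) = 3 (factor: 37268 = 11^3 · 28); v_p(y) = 2 (factor: 3388 = 11^2 · 28). Additivity: v_p(xy) = v_p(x) + v_p(y) = 3 + 2 = 5. (Direct check: xy = 126263984 = 11^5 · (784).)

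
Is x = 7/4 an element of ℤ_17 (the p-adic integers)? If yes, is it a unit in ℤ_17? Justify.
x ∈ ℤ_17^× (unit); v_17(x) = 0

ℤ_17 = {x ∈ ℚ_17 : v_17(x) ≥ 0} and ℤ_17^× = {x ∈ ℤ_17 : v_17(x) = 0}. Here v_17(7/4) = v_17(num) − v_17(den) = 0; compare against these criteria.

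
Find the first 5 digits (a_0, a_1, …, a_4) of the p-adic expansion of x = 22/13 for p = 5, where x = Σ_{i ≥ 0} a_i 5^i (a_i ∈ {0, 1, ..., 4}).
(a_0, …, a_4) = (4, 3, 2, 1, 2)

v_5(22/13) = 0 (numerator and denominator both coprime to 5), so x ∈ ℤ_5^×. Compute digits iteratively via a_i = x_i mod 5, x_{i+1} = (x_i − a_i)/5, with x_0 = x:
  x_0 = 22/13;  a_0 = 4;  x_1 = (x_0 − 4)/5 = -6/13
  x_1 = -6/13;  a_1 = 3;  x_2 = (x_1 − 3)/5 = -9/13
  x_2 = -9/13;  a_2 = 2;  x_3 = (x_2 − 2)/5 = -7/13
  x_3 = -7/13;  a_3 = 1;  x_4 = (x_3 − 1)/5 = -4/13
  x_4 = -4/13;  a_4 = 2;  x_5 = (x_4 − 2)/5 = -6/13
Digits: (4, 3, 2, 1, 2).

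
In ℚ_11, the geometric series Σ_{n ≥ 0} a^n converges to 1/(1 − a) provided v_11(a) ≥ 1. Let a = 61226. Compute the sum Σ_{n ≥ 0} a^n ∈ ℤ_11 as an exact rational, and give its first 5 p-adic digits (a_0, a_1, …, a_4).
Σ a^n = 1/(1 − a) = -1/61225;  first 5 digits = (1, 0, 0, 2, 4)

v_11(a) = 3 ≥ 1, so the series converges in ℤ_11 to 1/(1 − a) = 1/(1 − 61226) = -1/61225. Expand this rational in ℤ_11: compute digits iteratively via d_i = x_i mod 11, x_{i+1} = (x_i − d_i)/11. The first 5 digits are (1, 0, 0, 2, 4).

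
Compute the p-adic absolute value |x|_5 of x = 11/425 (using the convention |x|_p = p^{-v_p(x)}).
|11/425|_5 = 25

Step 1 — compute v_5(x) by factoring powers of 5 out of the numerator and denominator: v_5(11/425) = -2. Step 2 — apply |x|_p = p^{-v_p(x)} = 5^{2} = 25.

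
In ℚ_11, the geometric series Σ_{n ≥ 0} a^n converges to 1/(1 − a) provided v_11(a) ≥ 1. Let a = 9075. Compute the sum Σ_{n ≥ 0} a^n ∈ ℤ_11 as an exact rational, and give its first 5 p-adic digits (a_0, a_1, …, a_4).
Σ a^n = 1/(1 − a) = -1/9074;  first 5 digits = (1, 0, 9, 6, 4)

v_11(a) = 2 ≥ 1, so the series converges in ℤ_11 to 1/(1 − a) = 1/(1 − 9075) = -1/9074. Expand this rational in ℤ_11: compute digits iteratively via d_i = x_i mod 11, x_{i+1} = (x_i − d_i)/11. The first 5 digits are (1, 0, 9, 6, 4).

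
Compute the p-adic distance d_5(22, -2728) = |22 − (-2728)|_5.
d_5(22, -2728) = 1/125

Step 1 — x − y = 22 − (-2728) = 2750. Step 2 — v_5(2750) = 3 (factor: 2750 = (5^3 · 22); the sign does not affect v_p). Step 3 — |x − y|_5 = 5^{-3} = 1/125.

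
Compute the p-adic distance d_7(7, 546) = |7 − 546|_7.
d_7(7, 546) = 1/49

Step 1 — x − y = 7 − 546 = -539. Step 2 — v_7(-539) = 2 (factor: -539 = −(7^2 · 11); the sign does not affect v_p). Step 3 — |x − y|_7 = 7^{-2} = 1/49.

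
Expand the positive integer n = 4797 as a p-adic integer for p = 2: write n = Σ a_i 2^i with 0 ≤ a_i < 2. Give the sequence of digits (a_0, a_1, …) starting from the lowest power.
(a_0, a_1, …) = (1, 0, 1, 1, 1, 1, 0, 1, 0, 1, 0, 0, 1)

Repeated division by 2 gives the digits low-to-high: 4797 = 1 + 1·2^2 + 1·2^3 + 1·2^4 + 1·2^5 + 1·2^7 + 1·2^9 + 1·2^12. Digit sequence: (1, 0, 1, 1, 1, 1, 0, 1, 0, 1, 0, 0, 1).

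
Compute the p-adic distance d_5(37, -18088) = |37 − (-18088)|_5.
d_5(37, -18088) = 1/625

Step 1 — x − y = 37 − (-18088) = 18125. Step 2 — v_5(18125) = 4 (factor: 18125 = (5^4 · 29); the sign does not affect v_p). Step 3 — |x − y|_5 = 5^{-4} = 1/625.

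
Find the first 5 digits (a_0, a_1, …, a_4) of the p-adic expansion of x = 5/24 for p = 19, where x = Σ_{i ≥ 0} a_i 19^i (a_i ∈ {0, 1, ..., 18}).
(a_0, …, a_4) = (1, 15, 0, 15, 0)

v_19(5/24) = 0 (numerator and denominator both coprime to 19), so x ∈ ℤ_19^×. Compute digits iteratively via a_i = x_i mod 19, x_{i+1} = (x_i − a_i)/19, with x_0 = x:
  x_0 = 5/24;  a_0 = 1;  x_1 = (x_0 − 1)/19 = -1/24
  x_1 = -1/24;  a_1 = 15;  x_2 = (x_1 − 15)/19 = -19/24
  x_2 = -19/24;  a_2 = 0;  x_3 = (x_2 − 0)/19 = -1/24
  x_3 = -1/24;  a_3 = 15;  x_4 = (x_3 − 15)/19 = -19/24
  x_4 = -19/24;  a_4 = 0;  x_5 = (x_4 − 0)/19 = -1/24
Digits: (1, 15, 0, 15, 0).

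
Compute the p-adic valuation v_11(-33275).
v_11(-33275) = 3

v_11(n) is the largest exponent k such that 11^k divides n. Factor out: -33275 = -11^3 · 25. (Sign doesn't affect v_p.) So v_11(-33275) = 3.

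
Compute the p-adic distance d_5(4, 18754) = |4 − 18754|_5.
d_5(4, 18754) = 1/3125

Step 1 — x − y = 4 − 18754 = -18750. Step 2 — v_5(-18750) = 5 (factor: -18750 = −(5^5 · 6); the sign does not affect v_p). Step 3 — |x − y|_5 = 5^{-5} = 1/3125.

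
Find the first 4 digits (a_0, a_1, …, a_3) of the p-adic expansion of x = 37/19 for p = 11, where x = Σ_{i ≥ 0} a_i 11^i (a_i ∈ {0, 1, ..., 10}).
(a_0, …, a_3) = (6, 6, 0, 4)

v_11(37/19) = 0 (numerator and denominator both coprime to 11), so x ∈ ℤ_11^×. Compute digits iteratively via a_i = x_i mod 11, x_{i+1} = (x_i − a_i)/11, with x_0 = x:
  x_0 = 37/19;  a_0 = 6;  x_1 = (x_0 − 6)/11 = -7/19
  x_1 = -7/19;  a_1 = 6;  x_2 = (x_1 − 6)/11 = -11/19
  x_2 = -11/19;  a_2 = 0;  x_3 = (x_2 − 0)/11 = -1/19
  x_3 = -1/19;  a_3 = 4;  x_4 = (x_3 − 4)/11 = -7/19
Digits: (6, 6, 0, 4).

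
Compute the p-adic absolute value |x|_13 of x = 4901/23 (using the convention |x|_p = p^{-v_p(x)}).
|4901/23|_13 = 1/169

Step 1 — compute v_13(x) by factoring powers of 13 out of the numerator and denominator: v_13(4901/23) = 2. Step 2 — apply |x|_p = p^{-v_p(x)} = 13^{-2} = 1/169.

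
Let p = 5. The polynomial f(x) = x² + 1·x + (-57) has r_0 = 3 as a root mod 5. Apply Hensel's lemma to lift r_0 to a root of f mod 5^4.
r_3 = 263 (mod 625)

Hensel: r_{i+1} = r_i − f(r_i)·(f′(r_i))^{-1} mod 5^{i+2}, f′(x) = 2x + 1. Iterate:
  r_0 = 3 (mod 5)
  r_1 = 13 (mod 25)
  r_2 = 13 (mod 125)
  r_3 = 263 (mod 625)
Final: r = 263 satisfies f(r) ≡ 0 mod 5^4.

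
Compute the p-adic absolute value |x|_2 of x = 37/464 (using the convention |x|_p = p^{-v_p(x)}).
|37/464|_2 = 16

Step 1 — compute v_2(x) by factoring powers of 2 out of the numerator and denominator: v_2(37/464) = -4. Step 2 — apply |x|_p = p^{-v_p(x)} = 2^{4} = 16.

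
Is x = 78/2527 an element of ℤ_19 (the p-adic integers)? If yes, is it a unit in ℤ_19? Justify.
x ∉ ℤ_19 (v_19(x) = -2 < 0)

ℤ_19 = {x ∈ ℚ_19 : v_19(x) ≥ 0} and ℤ_19^× = {x ∈ ℤ_19 : v_19(x) = 0}. Here v_19(78/2527) = v_19(num) − v_19(den) = -2; compare against these criteria.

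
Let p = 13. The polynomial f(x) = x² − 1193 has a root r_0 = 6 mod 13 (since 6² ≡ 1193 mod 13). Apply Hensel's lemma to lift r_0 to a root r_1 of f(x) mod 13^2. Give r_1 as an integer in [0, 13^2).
r_1 = 32 (mod 169)

Hensel's recurrence: r_{i+1} = r_i − f(r_i)·(f′(r_i))^{-1} mod 13^{i+2}, with f′(x) = 2x. Iterate:
  r_0 = 6 (mod 13)
  r_1 = 32 (mod 169)
Final: r_1 = 32, and one checks f(r_1) ≡ 0 mod 13^2.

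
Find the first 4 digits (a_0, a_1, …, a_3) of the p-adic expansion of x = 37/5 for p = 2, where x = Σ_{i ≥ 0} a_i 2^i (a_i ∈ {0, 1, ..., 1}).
(a_0, …, a_3) = (1, 0, 0, 0)

v_2(37/5) = 0 (numerator and denominator both coprime to 2), so x ∈ ℤ_2^×. Compute digits iteratively via a_i = x_i mod 2, x_{i+1} = (x_i − a_i)/2, with x_0 = x:
  x_0 = 37/5;  a_0 = 1;  x_1 = (x_0 − 1)/2 = 16/5
  x_1 = 16/5;  a_1 = 0;  x_2 = (x_1 − 0)/2 = 8/5
  x_2 = 8/5;  a_2 = 0;  x_3 = (x_2 − 0)/2 = 4/5
  x_3 = 4/5;  a_3 = 0;  x_4 = (x_3 − 0)/2 = 2/5
Digits: (1, 0, 0, 0).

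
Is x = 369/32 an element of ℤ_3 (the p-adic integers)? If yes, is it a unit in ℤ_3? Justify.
x ∈ ℤ_3 but not a unit; v_3(x) = 2 > 0

ℤ_3 = {x ∈ ℚ_3 : v_3(x) ≥ 0} and ℤ_3^× = {x ∈ ℤ_3 : v_3(x) = 0}. Here v_3(369/32) = v_3(num) − v_3(den) = 2; compare against these criteria.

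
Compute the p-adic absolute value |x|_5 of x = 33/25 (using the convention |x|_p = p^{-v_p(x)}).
|33/25|_5 = 25

Step 1 — compute v_5(x) by factoring powers of 5 out of the numerator and denominator: v_5(33/25) = -2. Step 2 — apply |x|_p = p^{-v_p(x)} = 5^{2} = 25.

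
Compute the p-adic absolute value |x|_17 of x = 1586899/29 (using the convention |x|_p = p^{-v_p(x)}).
|1586899/29|_17 = 1/83521

Step 1 — compute v_17(x) by factoring powers of 17 out of the numerator and denominator: v_17(1586899/29) = 4. Step 2 — apply |x|_p = p^{-v_p(x)} = 17^{-4} = 1/83521.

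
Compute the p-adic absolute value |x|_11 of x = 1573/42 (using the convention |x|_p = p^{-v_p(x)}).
|1573/42|_11 = 1/121

Step 1 — compute v_11(x) by factoring powers of 11 out of the numerator and denominator: v_11(1573/42) = 2. Step 2 — apply |x|_p = p^{-v_p(x)} = 11^{-2} = 1/121.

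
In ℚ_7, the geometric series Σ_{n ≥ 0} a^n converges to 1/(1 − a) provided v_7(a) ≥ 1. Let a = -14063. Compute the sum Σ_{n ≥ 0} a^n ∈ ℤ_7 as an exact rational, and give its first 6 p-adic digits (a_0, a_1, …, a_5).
Σ a^n = 1/(1 − a) = 1/14064;  first 6 digits = (1, 0, 0, 1, 1, 6)

v_7(a) = 3 ≥ 1, so the series converges in ℤ_7 to 1/(1 − a) = 1/(1 − (-14063)) = 1/14064. Expand this rational in ℤ_7: compute digits iteratively via d_i = x_i mod 7, x_{i+1} = (x_i − d_i)/7. The first 6 digits are (1, 0, 0, 1, 1, 6).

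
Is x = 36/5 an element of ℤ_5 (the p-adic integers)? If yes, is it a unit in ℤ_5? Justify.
x ∉ ℤ_5 (v_5(x) = -1 < 0)

ℤ_5 = {x ∈ ℚ_5 : v_5(x) ≥ 0} and ℤ_5^× = {x ∈ ℤ_5 : v_5(x) = 0}. Here v_5(36/5) = v_5(num) − v_5(den) = -1; compare against these criteria.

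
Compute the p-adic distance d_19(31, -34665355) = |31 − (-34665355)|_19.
d_19(31, -34665355) = 1/2476099

Step 1 — x − y = 31 − (-34665355) = 34665386. Step 2 — v_19(34665386) = 5 (factor: 34665386 = (19^5 · 14); the sign does not affect v_p). Step 3 — |x − y|_19 = 19^{-5} = 1/2476099.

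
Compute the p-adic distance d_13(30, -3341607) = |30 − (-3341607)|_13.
d_13(30, -3341607) = 1/371293

Step 1 — x − y = 30 − (-3341607) = 3341637. Step 2 — v_13(3341637) = 5 (factor: 3341637 = (13^5 · 9); the sign does not affect v_p). Step 3 — |x − y|_13 = 13^{-5} = 1/371293.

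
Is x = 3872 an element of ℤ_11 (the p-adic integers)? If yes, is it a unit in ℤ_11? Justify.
x ∈ ℤ_11 but not a unit; v_11(x) = 2 > 0

ℤ_11 = {x ∈ ℚ_11 : v_11(x) ≥ 0} and ℤ_11^× = {x ∈ ℤ_11 : v_11(x) = 0}. Here v_11(3872) = v_11(num) − v_11(den) = 2; compare against these criteria.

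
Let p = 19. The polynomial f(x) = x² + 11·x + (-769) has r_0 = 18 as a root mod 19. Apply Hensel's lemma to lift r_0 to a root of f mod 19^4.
r_3 = 15408 (mod 130321)

Hensel: r_{i+1} = r_i − f(r_i)·(f′(r_i))^{-1} mod 19^{i+2}, f′(x) = 2x + 11. Iterate:
  r_0 = 18 (mod 19)
  r_1 = 246 (mod 361)
  r_2 = 1690 (mod 6859)
  r_3 = 15408 (mod 130321)
Final: r = 15408 satisfies f(r) ≡ 0 mod 19^4.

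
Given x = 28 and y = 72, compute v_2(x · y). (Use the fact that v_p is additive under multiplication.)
v_2(2016) = 5

v_p(x) = 2 (factor: 28 = 2^2 · 7); v_p(y) = 3 (factor: 72 = 2^3 · 9). Additivity: v_p(xy) = v_p(x) + v_p(y) = 2 + 3 = 5. (Direct check: xy = 2016 = 2^5 · (63).)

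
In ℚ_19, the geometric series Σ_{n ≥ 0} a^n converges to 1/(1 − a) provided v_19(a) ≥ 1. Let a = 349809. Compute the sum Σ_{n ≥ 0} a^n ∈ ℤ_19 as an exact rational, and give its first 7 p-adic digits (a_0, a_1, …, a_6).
Σ a^n = 1/(1 − a) = -1/349808;  first 7 digits = (1, 0, 0, 13, 2, 0, 17)

v_19(a) = 3 ≥ 1, so the series converges in ℤ_19 to 1/(1 − a) = 1/(1 − 349809) = -1/349808. Expand this rational in ℤ_19: compute digits iteratively via d_i = x_i mod 19, x_{i+1} = (x_i − d_i)/19. The first 7 digits are (1, 0, 0, 13, 2, 0, 17).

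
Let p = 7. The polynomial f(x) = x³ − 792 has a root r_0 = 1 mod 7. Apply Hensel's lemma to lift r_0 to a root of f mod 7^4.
r_3 = 869 (mod 2401)

Hensel: r_{i+1} = r_i − f(r_i)/f′(r_i) mod 7^{i+2}, where f′(x) = 3x². Iterate:
  r_0 = 1 (mod 7)
  r_1 = 36 (mod 49)
  r_2 = 183 (mod 343)
  r_3 = 869 (mod 2401)
Final: r = 869 with f(r) ≡ 0 mod 7^4.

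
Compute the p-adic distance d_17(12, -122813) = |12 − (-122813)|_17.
d_17(12, -122813) = 1/4913

Step 1 — x − y = 12 − (-122813) = 122825. Step 2 — v_17(122825) = 3 (factor: 122825 = (17^3 · 25); the sign does not affect v_p). Step 3 — |x − y|_17 = 17^{-3} = 1/4913.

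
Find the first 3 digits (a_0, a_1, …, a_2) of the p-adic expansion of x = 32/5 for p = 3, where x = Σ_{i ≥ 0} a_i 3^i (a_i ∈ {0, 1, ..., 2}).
(a_0, …, a_2) = (1, 0, 0)

v_3(32/5) = 0 (numerator and denominator both coprime to 3), so x ∈ ℤ_3^×. Compute digits iteratively via a_i = x_i mod 3, x_{i+1} = (x_i − a_i)/3, with x_0 = x:
  x_0 = 32/5;  a_0 = 1;  x_1 = (x_0 − 1)/3 = 9/5
  x_1 = 9/5;  a_1 = 0;  x_2 = (x_1 − 0)/3 = 3/5
  x_2 = 3/5;  a_2 = 0;  x_3 = (x_2 − 0)/3 = 1/5
Digits: (1, 0, 0).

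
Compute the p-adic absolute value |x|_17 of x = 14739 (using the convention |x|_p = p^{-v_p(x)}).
|14739|_17 = 1/4913

Step 1 — compute v_17(x) by factoring powers of 17 out of the numerator and denominator: v_17(14739) = 3. Step 2 — apply |x|_p = p^{-v_p(x)} = 17^{-3} = 1/4913.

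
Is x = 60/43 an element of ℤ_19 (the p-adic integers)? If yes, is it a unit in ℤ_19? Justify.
x ∈ ℤ_19^× (unit); v_19(x) = 0

ℤ_19 = {x ∈ ℚ_19 : v_19(x) ≥ 0} and ℤ_19^× = {x ∈ ℤ_19 : v_19(x) = 0}. Here v_19(60/43) = v_19(num) − v_19(den) = 0; compare against these criteria.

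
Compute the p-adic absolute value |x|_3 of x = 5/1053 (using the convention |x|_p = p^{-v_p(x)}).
|5/1053|_3 = 81

Step 1 — compute v_3(x) by factoring powers of 3 out of the numerator and denominator: v_3(5/1053) = -4. Step 2 — apply |x|_p = p^{-v_p(x)} = 3^{4} = 81.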